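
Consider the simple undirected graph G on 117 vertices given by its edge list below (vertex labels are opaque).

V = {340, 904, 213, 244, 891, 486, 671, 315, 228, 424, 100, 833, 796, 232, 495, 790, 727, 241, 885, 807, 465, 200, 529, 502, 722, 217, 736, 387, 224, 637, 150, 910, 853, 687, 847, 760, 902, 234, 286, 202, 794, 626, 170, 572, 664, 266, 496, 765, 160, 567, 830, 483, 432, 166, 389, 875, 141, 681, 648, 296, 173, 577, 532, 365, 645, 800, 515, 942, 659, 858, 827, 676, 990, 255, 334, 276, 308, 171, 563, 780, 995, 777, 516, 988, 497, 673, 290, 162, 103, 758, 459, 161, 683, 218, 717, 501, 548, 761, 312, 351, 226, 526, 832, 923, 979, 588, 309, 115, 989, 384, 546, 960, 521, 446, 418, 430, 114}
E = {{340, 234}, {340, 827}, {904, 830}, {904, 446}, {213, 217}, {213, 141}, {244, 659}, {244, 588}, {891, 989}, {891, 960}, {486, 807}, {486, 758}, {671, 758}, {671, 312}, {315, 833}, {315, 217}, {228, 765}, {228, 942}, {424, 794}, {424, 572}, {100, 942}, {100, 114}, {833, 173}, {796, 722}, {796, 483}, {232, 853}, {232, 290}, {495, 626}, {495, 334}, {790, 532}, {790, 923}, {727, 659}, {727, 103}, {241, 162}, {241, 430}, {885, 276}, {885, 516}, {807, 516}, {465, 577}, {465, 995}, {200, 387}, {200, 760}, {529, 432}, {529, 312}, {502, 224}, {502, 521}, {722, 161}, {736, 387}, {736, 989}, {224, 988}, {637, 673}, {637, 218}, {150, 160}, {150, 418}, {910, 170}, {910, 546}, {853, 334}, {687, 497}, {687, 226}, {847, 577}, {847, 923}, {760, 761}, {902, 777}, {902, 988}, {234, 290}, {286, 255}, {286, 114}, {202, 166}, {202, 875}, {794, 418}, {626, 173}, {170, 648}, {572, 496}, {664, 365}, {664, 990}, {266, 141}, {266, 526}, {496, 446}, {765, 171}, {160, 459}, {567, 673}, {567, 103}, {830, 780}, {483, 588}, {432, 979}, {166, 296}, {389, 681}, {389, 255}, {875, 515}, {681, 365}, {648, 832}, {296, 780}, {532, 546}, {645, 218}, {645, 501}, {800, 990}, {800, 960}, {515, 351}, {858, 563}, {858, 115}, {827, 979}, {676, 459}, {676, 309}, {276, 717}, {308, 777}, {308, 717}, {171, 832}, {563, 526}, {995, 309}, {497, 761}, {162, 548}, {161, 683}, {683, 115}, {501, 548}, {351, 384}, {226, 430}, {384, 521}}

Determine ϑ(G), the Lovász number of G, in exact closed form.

N(891) = {989, 960}, |N(891)| = 2.
deg(170) = 2; N(170) = {910, 648}.
N(572) = {424, 496}, |N(572)| = 2.
N(923) = {790, 847}, |N(923)| = 2.
117-vertex 2-regular graph: a single 117-cycle (edge-transitive).
The 59 distinct eigenvalues: [2.0, 1.99712, 1.98848, 1.9741, 1.95403, 1.92833, 1.89707, 1.86034, 1.81825, 1.77091, 1.71847, 1.66107, 1.59889, 1.53209, 1.46087, 1.38545, 1.30603, 1.22284, 1.13613, 1.04614, 0.95314, 0.85739, 0.75916, 0.65875, 0.55643, 0.45252, 0.3473, 0.24107, 0.13416, 0.02685, -0.08053, -0.18768, -0.29429, -0.40005, -0.50466, -0.60781, -0.70921, -0.80856, -0.90559, -1.0, -1.09153, -1.17991, -1.26489, -1.34622, -1.42367, -1.49702, -1.56605, -1.63057, -1.69038, -1.74532, -1.79523, -1.83996, -1.87939, -1.91339, -1.94188, -1.96478, -1.982, -1.99351, -1.99928].
−117·(-2*cos(pi/117)) / ((2)−(-2*cos(pi/117))) = 117*cos(pi/117)/(cos(pi/117) + 1) = ϑ(G).
≈ 58.4894543 (to 7 d.p.).
58 ≤ 117*cos(pi/117)/(cos(pi/117) + 1) ≤ 59: both strict.

117*cos(pi/117)/(cos(pi/117) + 1)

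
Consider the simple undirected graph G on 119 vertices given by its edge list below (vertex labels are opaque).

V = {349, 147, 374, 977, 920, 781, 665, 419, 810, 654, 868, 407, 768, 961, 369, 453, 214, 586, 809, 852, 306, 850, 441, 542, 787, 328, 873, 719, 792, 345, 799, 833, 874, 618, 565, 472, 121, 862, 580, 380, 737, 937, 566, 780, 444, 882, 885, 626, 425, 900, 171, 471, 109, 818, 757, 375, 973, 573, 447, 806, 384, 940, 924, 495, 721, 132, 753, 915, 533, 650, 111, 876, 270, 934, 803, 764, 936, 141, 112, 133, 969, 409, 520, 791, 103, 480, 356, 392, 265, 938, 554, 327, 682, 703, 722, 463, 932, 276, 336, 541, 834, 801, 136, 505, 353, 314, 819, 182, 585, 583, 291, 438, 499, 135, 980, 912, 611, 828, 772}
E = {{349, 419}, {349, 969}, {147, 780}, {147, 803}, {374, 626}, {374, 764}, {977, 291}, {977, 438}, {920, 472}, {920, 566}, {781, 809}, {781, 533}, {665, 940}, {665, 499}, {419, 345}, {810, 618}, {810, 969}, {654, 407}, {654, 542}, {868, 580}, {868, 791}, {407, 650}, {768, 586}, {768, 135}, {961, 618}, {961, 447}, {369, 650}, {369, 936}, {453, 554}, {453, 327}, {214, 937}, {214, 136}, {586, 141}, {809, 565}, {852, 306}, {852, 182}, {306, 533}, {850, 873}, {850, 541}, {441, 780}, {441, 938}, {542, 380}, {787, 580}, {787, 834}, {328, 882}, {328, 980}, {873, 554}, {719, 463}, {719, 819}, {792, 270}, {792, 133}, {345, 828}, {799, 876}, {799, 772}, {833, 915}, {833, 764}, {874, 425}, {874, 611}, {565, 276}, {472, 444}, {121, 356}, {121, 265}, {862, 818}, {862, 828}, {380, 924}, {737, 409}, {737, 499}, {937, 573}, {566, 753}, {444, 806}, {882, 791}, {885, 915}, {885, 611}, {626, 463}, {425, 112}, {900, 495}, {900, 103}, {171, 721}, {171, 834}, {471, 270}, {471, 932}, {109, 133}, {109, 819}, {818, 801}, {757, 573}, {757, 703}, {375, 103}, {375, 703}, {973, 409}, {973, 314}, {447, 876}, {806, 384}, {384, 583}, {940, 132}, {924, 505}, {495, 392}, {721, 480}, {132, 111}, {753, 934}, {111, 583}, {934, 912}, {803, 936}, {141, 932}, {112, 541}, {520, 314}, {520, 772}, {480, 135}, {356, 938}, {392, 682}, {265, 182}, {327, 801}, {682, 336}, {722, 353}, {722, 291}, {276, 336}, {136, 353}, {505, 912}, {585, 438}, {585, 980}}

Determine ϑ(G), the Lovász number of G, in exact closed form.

119*cos(pi/119)/(cos(pi/119) + 1)

N(938) = {441, 356}, |N(938)| = 2.
N(583) = {384, 111}, |N(583)| = 2.
deg(924) = 2; N(924) = {380, 505}.
N(327) = {453, 801}, |N(327)| = 2.
2-regular, N=119; this is C_{119}, the 119-cycle.
Distinct eigenvalues (to 5 d.p.): [2.0, 1.99721, 1.98886, 1.97496, 1.95556, 1.93071, 1.90047, 1.86494, 1.82422, 1.7784, 1.72763, 1.67205, 1.6118, 1.54707, 1.47802, 1.40485, 1.32776, 1.24698, 1.16272, 1.07522, 0.98472, 0.89148, 0.79575, 0.6978, 0.59791, 0.49636, 0.39342, 0.28938, 0.18454, 0.07918, -0.0264, -0.1319, -0.23704, -0.34152, -0.44504, -0.54733, -0.64808, -0.74704, -0.84391, -0.93843, -1.03033, -1.11936, -1.20527, -1.28782, -1.36678, -1.44194, -1.51307, -1.57999, -1.6425, -1.70043, -1.75363, -1.80194, -1.84522, -1.88337, -1.91626, -1.94381, -1.96595, -1.9826, -1.99373, -1.9993].
ϑ = −N·λ_min/(λ_max−λ_min) = −119·(-2*cos(pi/119))/(2−(-2*cos(pi/119))) = 119*cos(pi/119)/(cos(pi/119) + 1).
Numerically 59.4896.
Lovász sandwich 59 ≤ 119*cos(pi/119)/(cos(pi/119) + 1) ≤ 60: both strict.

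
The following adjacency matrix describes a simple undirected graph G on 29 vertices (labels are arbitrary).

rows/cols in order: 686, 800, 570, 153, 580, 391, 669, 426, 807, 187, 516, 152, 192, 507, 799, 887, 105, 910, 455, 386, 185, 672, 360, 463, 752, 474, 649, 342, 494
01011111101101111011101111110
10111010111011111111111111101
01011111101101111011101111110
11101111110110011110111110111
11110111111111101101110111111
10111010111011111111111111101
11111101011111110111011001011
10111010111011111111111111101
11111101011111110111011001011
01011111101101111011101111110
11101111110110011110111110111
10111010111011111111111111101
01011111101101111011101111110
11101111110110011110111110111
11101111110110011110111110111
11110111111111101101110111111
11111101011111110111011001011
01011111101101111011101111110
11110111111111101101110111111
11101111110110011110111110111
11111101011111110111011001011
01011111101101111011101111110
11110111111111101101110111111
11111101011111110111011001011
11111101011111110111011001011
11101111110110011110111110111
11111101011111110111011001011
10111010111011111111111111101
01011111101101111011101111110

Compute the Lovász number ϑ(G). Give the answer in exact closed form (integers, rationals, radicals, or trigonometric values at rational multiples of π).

7

Vertex 342 has 24 neighbors: 686, 570, 153, 580, 669, 807, 187, 516, 192, 507, 799, 887, 105, 910, 455, 386, 185, 672, 360, 463, 752, 474, 649, 494.
deg(807) = 22; N(807) = {686, 800, 570, 153, 580, 391, 426, 187, 516, 152, 192, 507, 799, 887, 910, 455, 386, 672, 360, 474, 342, 494}.
Vertex 799 has 23 neighbors: 686, 800, 570, 580, 391, 669, 426, 807, 187, 152, 192, 887, 105, 910, 455, 185, 672, 360, 463, 752, 649, 342, 494.
deg(649) = 22; N(649) = {686, 800, 570, 153, 580, 391, 426, 187, 516, 152, 192, 507, 799, 887, 910, 455, 386, 672, 360, 474, 342, 494}.
Complete 5-partite, parts [7, 7, 6, 5, 4]: perfect, ϑ = α = 7.
ϑ(G) ≈ 7.00000.
7 ≤ 7 ≤ 7: collapsed.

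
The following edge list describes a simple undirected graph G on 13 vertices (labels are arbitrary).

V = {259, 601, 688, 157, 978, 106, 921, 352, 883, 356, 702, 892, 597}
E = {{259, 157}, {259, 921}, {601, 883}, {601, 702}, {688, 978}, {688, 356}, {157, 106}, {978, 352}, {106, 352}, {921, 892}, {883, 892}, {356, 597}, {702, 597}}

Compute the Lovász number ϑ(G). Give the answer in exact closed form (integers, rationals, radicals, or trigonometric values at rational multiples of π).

N(883) = {601, 892}, |N(883)| = 2.
N(601) = {883, 702}, |N(601)| = 2.
Vertex 352 has 2 neighbors: 978, 106.
deg(106) = 2; N(106) = {157, 352}.
13-vertex 2-regular graph: connected 2-regular on 13 ⇒ C_{13}.
spec(A) ≈ [2.0, 1.7709, 1.1361, 0.2411, -0.7092, -1.497, -1.9419] (distinct, 4 d.p.).
Lovász (edge-transitive): ϑ = −13·(-2*cos(pi/13))/((2)−(-2*cos(pi/13))) = 13*cos(pi/13)/(cos(pi/13) + 1).
≈ 6.4041686 (to 7 d.p.).
Check 6 ≤ 13*cos(pi/13)/(cos(pi/13) + 1) ≤ 7: both strict.

13*cos(pi/13)/(cos(pi/13) + 1)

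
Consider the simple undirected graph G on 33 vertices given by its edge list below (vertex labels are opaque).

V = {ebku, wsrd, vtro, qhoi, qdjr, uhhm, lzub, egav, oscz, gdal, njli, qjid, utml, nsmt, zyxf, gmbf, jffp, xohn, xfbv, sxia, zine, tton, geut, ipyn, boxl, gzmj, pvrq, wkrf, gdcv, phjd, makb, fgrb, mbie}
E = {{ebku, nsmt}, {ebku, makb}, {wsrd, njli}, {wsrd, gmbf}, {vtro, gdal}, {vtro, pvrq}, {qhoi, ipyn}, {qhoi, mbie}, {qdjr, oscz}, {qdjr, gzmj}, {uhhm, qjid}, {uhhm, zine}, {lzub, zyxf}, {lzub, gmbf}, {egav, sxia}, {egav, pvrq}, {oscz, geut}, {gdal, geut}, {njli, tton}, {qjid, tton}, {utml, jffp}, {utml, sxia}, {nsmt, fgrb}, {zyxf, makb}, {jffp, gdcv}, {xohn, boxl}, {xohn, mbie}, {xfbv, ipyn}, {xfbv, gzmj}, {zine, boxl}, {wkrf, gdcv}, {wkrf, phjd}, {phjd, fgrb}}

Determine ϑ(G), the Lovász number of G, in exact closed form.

deg(gzmj) = 2; N(gzmj) = {qdjr, xfbv}.
Vertex zine has 2 neighbors: uhhm, boxl.
deg(wsrd) = 2; N(wsrd) = {njli, gmbf}.
N(sxia) = {egav, utml}, |N(sxia)| = 2.
2-regular, N=33; a single 33-cycle (edge-transitive).
Distinct eigenvalues (to 3 d.p.): [2.0, 1.964, 1.857, 1.683, 1.447, 1.16, 0.831, 0.472, 0.095, -0.285, -0.654, -1.0, -1.31, -1.572, -1.778, -1.919, -1.991].
Lovász: ϑ = −33(-2*cos(pi/33))/(2+-(-1)*2*cos(pi/33)) = 33*cos(pi/33)/(cos(pi/33) + 1).
≈ 16.46255859 (to 8 d.p.).
α=16, χ(Ḡ)=17; ϑ=33*cos(pi/33)/(cos(pi/33) + 1) lies between (both strict).

33*cos(pi/33)/(cos(pi/33) + 1)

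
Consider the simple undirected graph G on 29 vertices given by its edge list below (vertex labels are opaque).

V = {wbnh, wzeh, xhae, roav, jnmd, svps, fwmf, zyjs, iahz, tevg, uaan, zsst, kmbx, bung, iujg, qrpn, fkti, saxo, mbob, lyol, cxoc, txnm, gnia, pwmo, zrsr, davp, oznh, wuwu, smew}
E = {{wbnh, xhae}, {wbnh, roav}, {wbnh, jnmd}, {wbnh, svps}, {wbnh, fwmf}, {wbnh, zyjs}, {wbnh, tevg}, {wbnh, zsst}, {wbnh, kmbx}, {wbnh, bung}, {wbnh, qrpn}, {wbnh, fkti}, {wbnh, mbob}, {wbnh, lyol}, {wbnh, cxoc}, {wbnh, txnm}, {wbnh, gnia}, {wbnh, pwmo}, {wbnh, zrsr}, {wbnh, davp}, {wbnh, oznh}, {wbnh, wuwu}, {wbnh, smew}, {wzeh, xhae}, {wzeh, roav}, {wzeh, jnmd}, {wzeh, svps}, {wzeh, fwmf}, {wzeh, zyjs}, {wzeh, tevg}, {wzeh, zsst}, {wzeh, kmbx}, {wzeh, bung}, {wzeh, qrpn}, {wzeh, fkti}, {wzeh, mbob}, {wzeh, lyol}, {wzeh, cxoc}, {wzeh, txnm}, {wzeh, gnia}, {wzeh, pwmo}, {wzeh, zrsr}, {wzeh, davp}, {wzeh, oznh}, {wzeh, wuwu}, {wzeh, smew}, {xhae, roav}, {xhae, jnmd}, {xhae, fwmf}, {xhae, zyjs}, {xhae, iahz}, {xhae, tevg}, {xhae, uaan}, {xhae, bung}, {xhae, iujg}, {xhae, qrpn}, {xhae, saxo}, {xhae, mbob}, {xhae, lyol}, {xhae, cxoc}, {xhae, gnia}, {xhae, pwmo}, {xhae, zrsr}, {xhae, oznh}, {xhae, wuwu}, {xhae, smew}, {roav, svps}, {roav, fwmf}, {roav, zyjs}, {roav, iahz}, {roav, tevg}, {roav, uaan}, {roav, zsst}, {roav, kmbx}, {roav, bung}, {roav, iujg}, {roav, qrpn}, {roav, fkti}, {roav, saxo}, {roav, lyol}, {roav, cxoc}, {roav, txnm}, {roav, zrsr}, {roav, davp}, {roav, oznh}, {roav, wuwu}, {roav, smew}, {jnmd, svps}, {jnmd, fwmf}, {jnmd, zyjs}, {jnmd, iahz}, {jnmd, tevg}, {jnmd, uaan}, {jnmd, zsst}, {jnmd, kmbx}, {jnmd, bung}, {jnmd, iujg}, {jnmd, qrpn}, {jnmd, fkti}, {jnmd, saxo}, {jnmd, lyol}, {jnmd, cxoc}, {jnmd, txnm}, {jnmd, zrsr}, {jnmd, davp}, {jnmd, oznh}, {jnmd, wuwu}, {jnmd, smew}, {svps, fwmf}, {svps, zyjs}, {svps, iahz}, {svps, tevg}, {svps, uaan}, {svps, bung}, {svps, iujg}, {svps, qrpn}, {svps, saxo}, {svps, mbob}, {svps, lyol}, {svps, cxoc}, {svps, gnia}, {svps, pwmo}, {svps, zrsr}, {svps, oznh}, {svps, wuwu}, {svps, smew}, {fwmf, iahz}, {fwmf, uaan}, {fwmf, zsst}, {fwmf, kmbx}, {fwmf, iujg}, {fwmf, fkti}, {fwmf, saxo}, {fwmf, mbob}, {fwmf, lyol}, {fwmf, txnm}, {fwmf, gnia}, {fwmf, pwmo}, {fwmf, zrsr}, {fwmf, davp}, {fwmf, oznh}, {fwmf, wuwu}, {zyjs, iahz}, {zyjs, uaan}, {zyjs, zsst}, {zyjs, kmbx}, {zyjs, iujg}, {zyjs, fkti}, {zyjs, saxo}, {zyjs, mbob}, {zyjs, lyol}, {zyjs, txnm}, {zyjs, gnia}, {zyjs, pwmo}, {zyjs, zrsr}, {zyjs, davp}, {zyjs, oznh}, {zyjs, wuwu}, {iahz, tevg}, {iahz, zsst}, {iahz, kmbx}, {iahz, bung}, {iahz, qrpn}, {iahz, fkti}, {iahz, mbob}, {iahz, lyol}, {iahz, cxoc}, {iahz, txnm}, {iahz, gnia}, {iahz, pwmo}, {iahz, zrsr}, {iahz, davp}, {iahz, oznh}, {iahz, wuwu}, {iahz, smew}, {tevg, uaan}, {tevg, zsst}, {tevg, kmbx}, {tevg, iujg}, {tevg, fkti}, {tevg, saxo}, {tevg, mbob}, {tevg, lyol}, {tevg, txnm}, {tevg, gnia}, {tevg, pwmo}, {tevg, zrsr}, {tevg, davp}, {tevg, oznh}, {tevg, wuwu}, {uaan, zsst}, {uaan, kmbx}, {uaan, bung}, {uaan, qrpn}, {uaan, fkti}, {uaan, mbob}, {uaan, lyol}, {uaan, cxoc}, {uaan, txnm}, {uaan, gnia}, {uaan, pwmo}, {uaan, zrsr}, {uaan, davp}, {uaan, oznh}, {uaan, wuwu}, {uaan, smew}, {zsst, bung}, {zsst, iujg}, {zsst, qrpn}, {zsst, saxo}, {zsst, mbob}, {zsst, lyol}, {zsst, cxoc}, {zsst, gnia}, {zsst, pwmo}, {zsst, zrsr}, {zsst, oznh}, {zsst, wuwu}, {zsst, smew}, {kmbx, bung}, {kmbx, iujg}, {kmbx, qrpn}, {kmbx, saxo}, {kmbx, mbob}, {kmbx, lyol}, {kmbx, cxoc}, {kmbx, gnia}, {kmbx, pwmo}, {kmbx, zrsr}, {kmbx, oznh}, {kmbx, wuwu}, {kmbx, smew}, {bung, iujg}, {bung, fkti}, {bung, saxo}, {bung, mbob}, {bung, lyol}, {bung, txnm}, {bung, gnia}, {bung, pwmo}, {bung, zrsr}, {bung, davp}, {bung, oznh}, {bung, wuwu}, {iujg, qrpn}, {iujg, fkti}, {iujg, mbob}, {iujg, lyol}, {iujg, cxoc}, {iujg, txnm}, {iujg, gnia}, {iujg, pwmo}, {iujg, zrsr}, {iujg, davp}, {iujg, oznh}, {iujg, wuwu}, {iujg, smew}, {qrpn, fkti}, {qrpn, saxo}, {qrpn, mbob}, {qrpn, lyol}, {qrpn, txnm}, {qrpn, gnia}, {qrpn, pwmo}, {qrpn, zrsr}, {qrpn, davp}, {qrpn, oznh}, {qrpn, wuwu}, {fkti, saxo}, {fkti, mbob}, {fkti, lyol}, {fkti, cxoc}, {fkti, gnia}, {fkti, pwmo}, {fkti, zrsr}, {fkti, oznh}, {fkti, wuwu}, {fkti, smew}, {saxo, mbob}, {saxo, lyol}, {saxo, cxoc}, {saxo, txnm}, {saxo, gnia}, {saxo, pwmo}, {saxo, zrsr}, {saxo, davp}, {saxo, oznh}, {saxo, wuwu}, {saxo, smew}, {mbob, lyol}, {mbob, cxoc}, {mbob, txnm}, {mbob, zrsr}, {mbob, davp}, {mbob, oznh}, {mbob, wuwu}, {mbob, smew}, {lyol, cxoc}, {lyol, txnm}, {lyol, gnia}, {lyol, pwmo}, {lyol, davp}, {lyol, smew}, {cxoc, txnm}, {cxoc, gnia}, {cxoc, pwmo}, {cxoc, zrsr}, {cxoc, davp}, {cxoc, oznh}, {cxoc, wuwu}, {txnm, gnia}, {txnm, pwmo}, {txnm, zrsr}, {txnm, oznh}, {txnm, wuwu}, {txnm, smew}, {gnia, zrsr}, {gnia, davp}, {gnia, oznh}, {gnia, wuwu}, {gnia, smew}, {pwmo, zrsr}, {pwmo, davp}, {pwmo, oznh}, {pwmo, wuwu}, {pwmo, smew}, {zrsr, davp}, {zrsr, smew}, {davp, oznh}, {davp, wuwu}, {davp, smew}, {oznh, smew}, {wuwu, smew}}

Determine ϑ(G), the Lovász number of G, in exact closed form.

7

N(gnia) = {wbnh, wzeh, xhae, svps, fwmf, zyjs, iahz, tevg, uaan, zsst, kmbx, bung, iujg, qrpn, fkti, saxo, lyol, cxoc, txnm, zrsr, davp, oznh, wuwu, smew}, |N(gnia)| = 24.
Vertex zsst has 22 neighbors: wbnh, wzeh, roav, jnmd, fwmf, zyjs, iahz, tevg, uaan, bung, iujg, qrpn, saxo, mbob, lyol, cxoc, gnia, pwmo, zrsr, oznh, wuwu, smew.
Vertex davp has 22 neighbors: wbnh, wzeh, roav, jnmd, fwmf, zyjs, iahz, tevg, uaan, bung, iujg, qrpn, saxo, mbob, lyol, cxoc, gnia, pwmo, zrsr, oznh, wuwu, smew.
N(tevg) = {wbnh, wzeh, xhae, roav, jnmd, svps, iahz, uaan, zsst, kmbx, iujg, fkti, saxo, mbob, lyol, txnm, gnia, pwmo, zrsr, davp, oznh, wuwu}, |N(tevg)| = 22.
Complete 5-partite, parts [7, 7, 6, 5, 4]: perfect, ϑ = α = 7.
Numerically 7.00000.
Lovász sandwich 7 ≤ 7 ≤ 7: collapsed.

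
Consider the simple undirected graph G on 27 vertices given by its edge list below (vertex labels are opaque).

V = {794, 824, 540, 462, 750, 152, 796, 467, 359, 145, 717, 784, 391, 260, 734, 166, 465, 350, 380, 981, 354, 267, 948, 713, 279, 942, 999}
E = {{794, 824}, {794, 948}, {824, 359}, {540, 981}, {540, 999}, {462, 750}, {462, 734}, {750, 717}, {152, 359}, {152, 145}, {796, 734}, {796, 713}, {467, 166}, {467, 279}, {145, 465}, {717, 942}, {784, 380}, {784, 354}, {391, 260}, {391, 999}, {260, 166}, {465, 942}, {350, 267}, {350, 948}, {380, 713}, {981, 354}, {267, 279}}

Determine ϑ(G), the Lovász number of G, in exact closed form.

27*cos(pi/27)/(cos(pi/27) + 1)

N(350) = {267, 948}, |N(350)| = 2.
deg(948) = 2; N(948) = {794, 350}.
Vertex 166 has 2 neighbors: 467, 260.
N(380) = {784, 713}, |N(380)| = 2.
G on 27 vertices is 2-regular; this is C_{27}, the 27-cycle.
A has 14 distinct eigenvalues ≈ [2.0, 1.94609, 1.78727, 1.53209, 1.19432, 0.79216, 0.3473, -0.11629, -0.57361, -1.0, -1.37248, -1.67098, -1.87939, -1.98648].
−27·(-2*cos(pi/27)) / ((2)−(-2*cos(pi/27))) = 27*cos(pi/27)/(cos(pi/27) + 1) = ϑ(G).
Numerically 13.454204087.
Check 13 ≤ 27*cos(pi/27)/(cos(pi/27) + 1) ≤ 14: both strict.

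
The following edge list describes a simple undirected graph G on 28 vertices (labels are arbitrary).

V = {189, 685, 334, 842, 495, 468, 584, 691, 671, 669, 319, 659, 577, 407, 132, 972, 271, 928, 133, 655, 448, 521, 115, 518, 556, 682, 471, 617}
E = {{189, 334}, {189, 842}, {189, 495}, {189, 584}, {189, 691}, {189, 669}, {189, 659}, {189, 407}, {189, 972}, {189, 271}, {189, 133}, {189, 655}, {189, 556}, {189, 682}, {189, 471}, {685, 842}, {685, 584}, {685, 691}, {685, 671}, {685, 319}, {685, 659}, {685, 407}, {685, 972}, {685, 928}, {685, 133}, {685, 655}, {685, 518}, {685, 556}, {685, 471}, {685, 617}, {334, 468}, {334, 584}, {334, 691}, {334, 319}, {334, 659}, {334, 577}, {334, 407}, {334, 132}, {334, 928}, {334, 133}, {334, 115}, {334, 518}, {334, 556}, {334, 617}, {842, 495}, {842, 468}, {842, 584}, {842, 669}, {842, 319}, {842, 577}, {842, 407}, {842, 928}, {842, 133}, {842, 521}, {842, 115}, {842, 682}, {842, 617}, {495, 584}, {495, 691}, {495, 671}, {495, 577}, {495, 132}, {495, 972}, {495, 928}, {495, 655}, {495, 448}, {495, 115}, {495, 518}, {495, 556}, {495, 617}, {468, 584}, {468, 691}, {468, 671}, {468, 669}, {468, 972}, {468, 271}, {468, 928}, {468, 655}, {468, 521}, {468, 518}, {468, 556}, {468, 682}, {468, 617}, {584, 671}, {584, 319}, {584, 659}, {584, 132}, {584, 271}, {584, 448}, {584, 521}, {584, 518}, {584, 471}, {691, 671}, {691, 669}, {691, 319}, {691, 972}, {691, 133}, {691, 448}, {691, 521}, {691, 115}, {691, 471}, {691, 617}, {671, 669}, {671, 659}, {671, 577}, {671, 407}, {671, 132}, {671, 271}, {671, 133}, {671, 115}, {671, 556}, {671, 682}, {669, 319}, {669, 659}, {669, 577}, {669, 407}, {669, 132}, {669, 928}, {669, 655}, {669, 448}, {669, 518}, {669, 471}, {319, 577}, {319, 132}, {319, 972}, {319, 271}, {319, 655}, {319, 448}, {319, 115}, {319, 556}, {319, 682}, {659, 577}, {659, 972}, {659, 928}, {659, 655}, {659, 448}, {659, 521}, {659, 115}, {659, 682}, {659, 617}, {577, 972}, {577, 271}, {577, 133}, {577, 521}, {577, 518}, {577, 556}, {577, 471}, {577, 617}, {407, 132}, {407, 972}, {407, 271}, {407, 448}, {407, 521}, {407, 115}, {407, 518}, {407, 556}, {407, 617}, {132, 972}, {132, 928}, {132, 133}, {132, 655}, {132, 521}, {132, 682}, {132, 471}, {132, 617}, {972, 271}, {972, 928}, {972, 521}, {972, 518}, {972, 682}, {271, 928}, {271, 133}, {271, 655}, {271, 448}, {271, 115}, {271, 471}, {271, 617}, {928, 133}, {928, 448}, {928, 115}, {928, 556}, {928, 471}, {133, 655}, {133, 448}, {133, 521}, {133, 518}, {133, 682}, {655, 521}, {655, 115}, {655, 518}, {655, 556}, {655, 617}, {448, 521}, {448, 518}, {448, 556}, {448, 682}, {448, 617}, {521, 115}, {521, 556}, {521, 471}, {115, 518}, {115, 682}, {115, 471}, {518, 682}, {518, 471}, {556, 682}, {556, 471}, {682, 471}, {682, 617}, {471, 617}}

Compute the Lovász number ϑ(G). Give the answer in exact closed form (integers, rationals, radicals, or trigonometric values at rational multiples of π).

7

deg(584) = 15; N(584) = {189, 685, 334, 842, 495, 468, 671, 319, 659, 132, 271, 448, 521, 518, 471}.
deg(659) = 15; N(659) = {189, 685, 334, 584, 671, 669, 577, 972, 928, 655, 448, 521, 115, 682, 617}.
N(189) = {334, 842, 495, 584, 691, 669, 659, 407, 972, 271, 133, 655, 556, 682, 471}, |N(189)| = 15.
deg(691) = 15; N(691) = {189, 685, 334, 495, 468, 671, 669, 319, 972, 133, 448, 521, 115, 471, 617}.
Regular of degree 15 on 28 vertices: Kneser-type, 2-subsets of [8].
The 3 distinct eigenvalues: [15.0, 1.0, -5.0].
λ_max=15, λ_min=-5; ϑ = −28·λ_min/(λ_max−λ_min) = 7.
= 7.00000000… (decimal).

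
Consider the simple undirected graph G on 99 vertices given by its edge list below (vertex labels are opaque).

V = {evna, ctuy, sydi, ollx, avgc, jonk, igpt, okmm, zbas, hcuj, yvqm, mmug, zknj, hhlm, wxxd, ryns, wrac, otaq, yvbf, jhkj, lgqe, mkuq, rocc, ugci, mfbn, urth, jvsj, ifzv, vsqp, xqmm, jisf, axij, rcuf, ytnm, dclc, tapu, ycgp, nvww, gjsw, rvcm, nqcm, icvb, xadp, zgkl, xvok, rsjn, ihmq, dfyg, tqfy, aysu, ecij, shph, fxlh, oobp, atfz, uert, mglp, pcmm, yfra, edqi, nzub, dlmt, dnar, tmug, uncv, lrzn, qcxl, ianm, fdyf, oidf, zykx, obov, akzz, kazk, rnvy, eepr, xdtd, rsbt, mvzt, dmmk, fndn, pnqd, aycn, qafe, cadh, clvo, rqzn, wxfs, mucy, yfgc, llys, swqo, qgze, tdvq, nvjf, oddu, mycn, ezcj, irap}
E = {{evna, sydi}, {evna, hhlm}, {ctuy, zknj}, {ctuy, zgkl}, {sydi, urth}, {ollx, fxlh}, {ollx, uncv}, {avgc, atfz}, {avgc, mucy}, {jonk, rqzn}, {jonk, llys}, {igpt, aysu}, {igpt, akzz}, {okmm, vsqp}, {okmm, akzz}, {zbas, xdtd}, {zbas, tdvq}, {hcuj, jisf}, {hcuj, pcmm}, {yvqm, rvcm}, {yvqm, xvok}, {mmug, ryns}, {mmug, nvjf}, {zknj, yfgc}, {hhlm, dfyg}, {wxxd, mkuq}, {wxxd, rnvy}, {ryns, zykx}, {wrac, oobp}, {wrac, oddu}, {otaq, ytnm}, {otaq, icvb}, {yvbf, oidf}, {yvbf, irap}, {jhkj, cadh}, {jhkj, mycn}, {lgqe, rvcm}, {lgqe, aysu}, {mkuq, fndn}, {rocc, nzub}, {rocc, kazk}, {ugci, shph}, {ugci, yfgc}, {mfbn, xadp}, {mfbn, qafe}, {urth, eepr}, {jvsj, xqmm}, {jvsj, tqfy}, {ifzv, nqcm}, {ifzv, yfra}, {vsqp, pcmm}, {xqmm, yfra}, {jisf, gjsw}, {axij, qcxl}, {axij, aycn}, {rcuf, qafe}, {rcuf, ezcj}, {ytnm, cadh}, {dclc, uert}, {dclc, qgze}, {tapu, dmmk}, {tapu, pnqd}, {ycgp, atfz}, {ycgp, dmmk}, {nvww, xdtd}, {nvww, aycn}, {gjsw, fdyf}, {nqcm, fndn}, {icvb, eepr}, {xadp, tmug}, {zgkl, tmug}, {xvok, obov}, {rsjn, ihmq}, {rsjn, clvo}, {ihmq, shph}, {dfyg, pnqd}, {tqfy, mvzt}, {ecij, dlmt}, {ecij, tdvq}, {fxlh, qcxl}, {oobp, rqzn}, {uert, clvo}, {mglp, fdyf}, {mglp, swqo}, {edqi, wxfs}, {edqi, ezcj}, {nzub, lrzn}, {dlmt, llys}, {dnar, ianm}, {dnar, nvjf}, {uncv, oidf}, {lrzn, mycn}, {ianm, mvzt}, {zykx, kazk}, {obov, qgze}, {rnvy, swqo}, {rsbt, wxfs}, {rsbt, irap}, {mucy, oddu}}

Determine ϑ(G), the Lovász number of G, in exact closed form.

99*cos(pi/99)/(cos(pi/99) + 1)

deg(ryns) = 2; N(ryns) = {mmug, zykx}.
deg(tapu) = 2; N(tapu) = {dmmk, pnqd}.
Vertex mglp has 2 neighbors: fdyf, swqo.
N(mucy) = {avgc, oddu}, |N(mucy)| = 2.
Every vertex has degree 2 (N=99); the odd cycle C_{99}.
The 50 distinct eigenvalues: [2.0, 1.996, 1.984, 1.964, 1.936, 1.9, 1.857, 1.806, 1.748, 1.683, 1.611, 1.532, 1.447, 1.357, 1.261, 1.16, 1.054, 0.945, 0.831, 0.714, 0.594, 0.472, 0.347, 0.222, 0.095, -0.032, -0.158, -0.285, -0.41, -0.533, -0.654, -0.773, -0.888, -1.0, -1.108, -1.211, -1.31, -1.403, -1.491, -1.572, -1.647, -1.716, -1.778, -1.832, -1.879, -1.919, -1.951, -1.975, -1.991, -1.999].
λ_max=2, λ_min=-2*cos(pi/99); ϑ = −99·λ_min/(λ_max−λ_min) = 99*cos(pi/99)/(cos(pi/99) + 1).
Numerically 49.4875363.
Sandwich: α(G)=49 ≤ ϑ(G)=99*cos(pi/99)/(cos(pi/99) + 1) ≤ χ(Ḡ)=50 (both strict).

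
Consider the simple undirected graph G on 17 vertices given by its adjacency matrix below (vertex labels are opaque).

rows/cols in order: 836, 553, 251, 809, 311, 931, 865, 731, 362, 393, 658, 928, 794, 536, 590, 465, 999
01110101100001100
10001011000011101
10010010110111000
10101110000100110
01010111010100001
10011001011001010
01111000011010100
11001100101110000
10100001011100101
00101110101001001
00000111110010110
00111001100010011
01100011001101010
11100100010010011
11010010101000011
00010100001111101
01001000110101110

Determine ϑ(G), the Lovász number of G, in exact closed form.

sqrt(17)

deg(794) = 8; N(794) = {553, 251, 865, 731, 658, 928, 536, 465}.
N(865) = {553, 251, 809, 311, 393, 658, 794, 590}, |N(865)| = 8.
deg(590) = 8; N(590) = {836, 553, 809, 865, 362, 658, 465, 999}.
deg(251) = 8; N(251) = {836, 809, 865, 362, 393, 928, 794, 536}.
8-regular, N=17; Paley(17): SR with (k,λ,μ)=(8,3,4).
spec(A) ≈ [8.0, 1.5616, -2.5616] (distinct, 4 d.p.).
λ_max=8, λ_min=-sqrt(17)/2 - 1/2; ϑ = −17·λ_min/(λ_max−λ_min) = sqrt(17).
Numerically 4.1231.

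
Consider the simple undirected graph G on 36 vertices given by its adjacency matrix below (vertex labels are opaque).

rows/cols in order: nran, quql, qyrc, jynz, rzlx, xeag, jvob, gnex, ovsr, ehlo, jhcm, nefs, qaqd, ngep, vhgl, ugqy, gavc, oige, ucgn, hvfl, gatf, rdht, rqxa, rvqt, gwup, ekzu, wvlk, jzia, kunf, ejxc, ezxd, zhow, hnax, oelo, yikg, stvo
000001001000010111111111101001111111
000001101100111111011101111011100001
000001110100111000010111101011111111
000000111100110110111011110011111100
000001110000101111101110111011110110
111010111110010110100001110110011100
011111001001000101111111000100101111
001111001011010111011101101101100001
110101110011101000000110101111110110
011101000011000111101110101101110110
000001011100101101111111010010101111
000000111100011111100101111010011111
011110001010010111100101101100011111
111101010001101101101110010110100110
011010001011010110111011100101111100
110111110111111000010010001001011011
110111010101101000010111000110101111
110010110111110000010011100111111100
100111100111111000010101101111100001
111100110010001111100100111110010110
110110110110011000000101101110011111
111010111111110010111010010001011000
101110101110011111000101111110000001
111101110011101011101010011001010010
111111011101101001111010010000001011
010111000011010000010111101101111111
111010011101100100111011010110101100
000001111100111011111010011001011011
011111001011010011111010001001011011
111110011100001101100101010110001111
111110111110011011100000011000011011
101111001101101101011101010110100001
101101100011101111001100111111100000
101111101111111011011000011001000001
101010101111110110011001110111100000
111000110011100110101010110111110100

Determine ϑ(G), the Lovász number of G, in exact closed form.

N(gatf) = {nran, quql, jynz, rzlx, jvob, gnex, ehlo, jhcm, ngep, vhgl, rdht, rvqt, gwup, wvlk, jzia, kunf, zhow, hnax, oelo, yikg, stvo}, |N(gatf)| = 21.
Vertex gnex has 21 neighbors: qyrc, jynz, rzlx, xeag, ovsr, jhcm, nefs, ngep, ugqy, gavc, oige, hvfl, gatf, rdht, rvqt, gwup, wvlk, jzia, ejxc, ezxd, stvo.
deg(hvfl) = 21; N(hvfl) = {nran, quql, qyrc, jynz, jvob, gnex, jhcm, vhgl, ugqy, gavc, oige, ucgn, rdht, gwup, ekzu, wvlk, jzia, kunf, zhow, oelo, yikg}.
Vertex jvob has 21 neighbors: quql, qyrc, jynz, rzlx, xeag, ovsr, nefs, ugqy, oige, ucgn, hvfl, gatf, rdht, rqxa, rvqt, jzia, ezxd, hnax, oelo, yikg, stvo.
21-regular, N=36; Kneser-type, 2-subsets of [9].
spec(A) ≈ [21.0, 1.0, -6.0] (distinct, 4 d.p.).
−36·(-6) / ((21)−(-6)) = 8 = ϑ(G).
≈ 8.0000000 (to 7 d.p.).

8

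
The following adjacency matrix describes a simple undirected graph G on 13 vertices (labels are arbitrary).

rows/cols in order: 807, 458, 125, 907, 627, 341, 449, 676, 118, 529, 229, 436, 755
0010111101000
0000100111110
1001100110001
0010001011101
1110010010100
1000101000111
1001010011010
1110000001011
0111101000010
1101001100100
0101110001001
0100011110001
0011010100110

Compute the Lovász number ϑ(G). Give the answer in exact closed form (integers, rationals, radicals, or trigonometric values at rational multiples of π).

sqrt(13)

Vertex 529 has 6 neighbors: 807, 458, 907, 449, 676, 229.
N(676) = {807, 458, 125, 529, 436, 755}, |N(676)| = 6.
deg(755) = 6; N(755) = {125, 907, 341, 676, 229, 436}.
Vertex 125 has 6 neighbors: 807, 907, 627, 676, 118, 755.
13-vertex 6-regular graph: SR(13,6,2,3) — a Paley graph.
A has 3 distinct eigenvalues ≈ [6.0, 1.3028, -2.3028].
Lovász: ϑ = −13(-sqrt(13)/2 - 1/2)/(6+-(-sqrt(13)/2 - 1/2)) = sqrt(13).
≈ 3.60555128 (to 8 d.p.).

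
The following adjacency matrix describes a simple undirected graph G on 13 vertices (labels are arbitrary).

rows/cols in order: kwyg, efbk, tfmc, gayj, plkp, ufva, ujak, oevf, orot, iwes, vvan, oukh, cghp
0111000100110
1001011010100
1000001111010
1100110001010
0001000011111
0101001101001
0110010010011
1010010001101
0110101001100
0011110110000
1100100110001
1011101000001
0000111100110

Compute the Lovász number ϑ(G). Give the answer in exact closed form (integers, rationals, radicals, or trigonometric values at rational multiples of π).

sqrt(13)

Vertex tfmc has 6 neighbors: kwyg, ujak, oevf, orot, iwes, oukh.
deg(ujak) = 6; N(ujak) = {efbk, tfmc, ufva, orot, oukh, cghp}.
deg(cghp) = 6; N(cghp) = {plkp, ufva, ujak, oevf, vvan, oukh}.
deg(gayj) = 6; N(gayj) = {kwyg, efbk, plkp, ufva, iwes, oukh}.
6-regular, N=13; SR(13,6,2,3) — a Paley graph.
The 3 distinct eigenvalues: [6.0, 1.302776, -2.302776].
−13·(-sqrt(13)/2 - 1/2) / ((6)−(-sqrt(13)/2 - 1/2)) = sqrt(13) = ϑ(G).
ϑ(G) ≈ 3.60555128.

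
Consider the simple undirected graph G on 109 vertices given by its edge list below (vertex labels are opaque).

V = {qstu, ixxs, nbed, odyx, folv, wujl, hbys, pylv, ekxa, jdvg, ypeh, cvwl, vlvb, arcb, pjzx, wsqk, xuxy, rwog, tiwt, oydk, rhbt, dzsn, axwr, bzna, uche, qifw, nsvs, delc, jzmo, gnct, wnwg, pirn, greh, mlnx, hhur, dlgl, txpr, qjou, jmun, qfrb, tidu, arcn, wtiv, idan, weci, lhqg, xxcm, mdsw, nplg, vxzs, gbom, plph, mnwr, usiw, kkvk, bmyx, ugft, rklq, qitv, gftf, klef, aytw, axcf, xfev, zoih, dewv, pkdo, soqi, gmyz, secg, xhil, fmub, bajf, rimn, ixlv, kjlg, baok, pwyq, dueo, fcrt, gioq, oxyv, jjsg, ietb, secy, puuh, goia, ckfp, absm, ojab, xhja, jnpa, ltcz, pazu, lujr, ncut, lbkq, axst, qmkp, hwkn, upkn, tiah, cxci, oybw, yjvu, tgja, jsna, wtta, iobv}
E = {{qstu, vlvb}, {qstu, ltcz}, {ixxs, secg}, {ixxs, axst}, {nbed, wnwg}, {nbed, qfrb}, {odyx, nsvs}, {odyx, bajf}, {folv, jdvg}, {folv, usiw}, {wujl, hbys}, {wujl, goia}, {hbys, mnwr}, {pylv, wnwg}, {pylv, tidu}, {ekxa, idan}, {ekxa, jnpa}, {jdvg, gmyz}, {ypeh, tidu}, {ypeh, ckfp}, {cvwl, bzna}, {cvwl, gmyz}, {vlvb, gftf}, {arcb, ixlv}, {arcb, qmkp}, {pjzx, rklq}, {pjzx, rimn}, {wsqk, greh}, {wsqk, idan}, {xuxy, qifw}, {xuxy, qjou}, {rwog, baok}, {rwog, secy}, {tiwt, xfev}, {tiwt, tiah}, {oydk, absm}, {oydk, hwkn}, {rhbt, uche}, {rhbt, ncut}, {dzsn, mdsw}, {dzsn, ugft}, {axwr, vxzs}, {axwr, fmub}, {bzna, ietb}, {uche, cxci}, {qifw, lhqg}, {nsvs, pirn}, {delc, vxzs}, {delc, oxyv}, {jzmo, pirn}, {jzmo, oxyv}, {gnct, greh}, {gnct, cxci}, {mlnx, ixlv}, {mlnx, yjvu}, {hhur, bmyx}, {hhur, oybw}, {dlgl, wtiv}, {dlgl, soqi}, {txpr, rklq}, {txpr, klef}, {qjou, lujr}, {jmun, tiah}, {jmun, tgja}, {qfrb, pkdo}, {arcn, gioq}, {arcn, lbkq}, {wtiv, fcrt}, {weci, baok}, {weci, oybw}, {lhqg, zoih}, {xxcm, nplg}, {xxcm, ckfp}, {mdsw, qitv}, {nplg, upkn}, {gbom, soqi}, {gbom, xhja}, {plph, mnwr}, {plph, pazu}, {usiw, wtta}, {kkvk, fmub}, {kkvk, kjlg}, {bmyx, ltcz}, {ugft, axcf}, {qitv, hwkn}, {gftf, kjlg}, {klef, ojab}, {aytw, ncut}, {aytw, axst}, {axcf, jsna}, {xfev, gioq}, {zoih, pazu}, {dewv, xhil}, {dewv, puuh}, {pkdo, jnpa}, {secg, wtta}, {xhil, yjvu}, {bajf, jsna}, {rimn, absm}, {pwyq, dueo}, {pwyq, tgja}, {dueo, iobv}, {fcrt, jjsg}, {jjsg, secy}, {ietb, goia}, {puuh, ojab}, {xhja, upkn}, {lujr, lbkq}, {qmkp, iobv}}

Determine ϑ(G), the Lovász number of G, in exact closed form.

109*cos(pi/109)/(cos(pi/109) + 1)

Vertex jnpa has 2 neighbors: ekxa, pkdo.
N(axcf) = {ugft, jsna}, |N(axcf)| = 2.
deg(wtta) = 2; N(wtta) = {usiw, secg}.
Vertex gmyz has 2 neighbors: jdvg, cvwl.
deg(v) = 2 for all v (|V|=109); connected 2-regular on 109 ⇒ C_{109}.
The 55 distinct eigenvalues: [2.0, 1.99668, 1.98672, 1.97017, 1.94707, 1.9175, 1.88157, 1.83938, 1.79108, 1.73683, 1.67682, 1.61123, 1.54029, 1.46424, 1.38332, 1.2978, 1.20797, 1.11413, 1.01659, 0.91568, 0.81172, 0.70506, 0.59606, 0.48509, 0.3725, 0.25867, 0.14399, 0.02882, -0.08644, -0.20141, -0.31572, -0.42897, -0.5408, -0.65083, -0.7587, -0.86406, -0.96654, -1.06581, -1.16154, -1.25341, -1.34111, -1.42437, -1.50289, -1.57642, -1.64471, -1.70754, -1.76469, -1.81598, -1.86125, -1.90032, -1.93309, -1.95943, -1.97927, -1.99253, -1.99917].
Lovász: ϑ = −109(-2*cos(pi/109))/(2+-(-1)*2*cos(pi/109)) = 109*cos(pi/109)/(cos(pi/109) + 1).
≈ 54.488680 (to 6 d.p.).
α=54, χ(Ḡ)=55; ϑ=109*cos(pi/109)/(cos(pi/109) + 1) lies between (both strict).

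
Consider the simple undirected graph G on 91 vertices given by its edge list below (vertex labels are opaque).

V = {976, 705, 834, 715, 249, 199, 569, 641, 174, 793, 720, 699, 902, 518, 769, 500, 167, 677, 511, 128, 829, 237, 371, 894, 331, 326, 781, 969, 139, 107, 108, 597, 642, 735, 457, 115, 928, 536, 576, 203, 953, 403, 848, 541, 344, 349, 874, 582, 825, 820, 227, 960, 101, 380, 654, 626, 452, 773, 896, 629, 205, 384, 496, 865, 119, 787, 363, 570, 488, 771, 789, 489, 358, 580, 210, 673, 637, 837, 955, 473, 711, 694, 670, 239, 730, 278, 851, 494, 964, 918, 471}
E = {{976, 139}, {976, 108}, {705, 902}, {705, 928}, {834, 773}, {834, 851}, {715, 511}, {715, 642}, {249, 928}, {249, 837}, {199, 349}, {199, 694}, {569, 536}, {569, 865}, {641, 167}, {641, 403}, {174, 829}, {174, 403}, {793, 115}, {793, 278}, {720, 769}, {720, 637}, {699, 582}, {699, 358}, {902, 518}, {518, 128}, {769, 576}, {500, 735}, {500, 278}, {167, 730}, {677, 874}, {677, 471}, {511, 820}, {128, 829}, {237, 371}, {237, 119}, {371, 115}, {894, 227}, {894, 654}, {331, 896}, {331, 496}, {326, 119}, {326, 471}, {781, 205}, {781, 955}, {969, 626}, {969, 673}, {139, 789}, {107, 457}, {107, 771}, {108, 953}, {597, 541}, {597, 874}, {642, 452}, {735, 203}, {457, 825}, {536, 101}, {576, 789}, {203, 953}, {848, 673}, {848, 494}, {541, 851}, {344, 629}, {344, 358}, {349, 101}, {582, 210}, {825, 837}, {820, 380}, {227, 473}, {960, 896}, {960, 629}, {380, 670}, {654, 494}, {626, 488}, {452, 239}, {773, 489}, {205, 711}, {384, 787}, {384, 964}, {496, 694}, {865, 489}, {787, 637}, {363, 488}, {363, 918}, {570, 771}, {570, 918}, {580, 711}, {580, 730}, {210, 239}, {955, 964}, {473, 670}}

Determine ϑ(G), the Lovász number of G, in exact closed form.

91*cos(pi/91)/(cos(pi/91) + 1)

Vertex 580 has 2 neighbors: 711, 730.
N(896) = {331, 960}, |N(896)| = 2.
N(278) = {793, 500}, |N(278)| = 2.
Vertex 670 has 2 neighbors: 380, 473.
Every vertex has degree 2 (N=91); connected 2-regular on 91 ⇒ C_{91}.
spec(A) ≈ [2.0, 1.99523, 1.98096, 1.95725, 1.92421, 1.882, 1.83082, 1.77091, 1.70257, 1.62611, 1.54191, 1.45035, 1.35189, 1.24698, 1.13613, 1.01987, 0.89874, 0.77333, 0.64424, 0.51208, 0.37748, 0.24107, 0.10352, -0.03452, -0.1724, -0.30946, -0.44504, -0.5785, -0.70921, -0.83654, -0.95987, -1.07864, -1.19226, -1.30021, -1.40196, -1.49702, -1.58495, -1.66533, -1.73778, -1.80194, -1.85751, -1.90424, -1.94188, -1.97028, -1.98928, -1.99881] (distinct, 5 d.p.).
ϑ = −N·λ_min/(λ_max−λ_min) = −91·(-2*cos(pi/91))/(2−(-2*cos(pi/91))) = 91*cos(pi/91)/(cos(pi/91) + 1).
= 45.4864… (decimal).
α=45, χ(Ḡ)=46; ϑ=91*cos(pi/91)/(cos(pi/91) + 1) lies between (both strict).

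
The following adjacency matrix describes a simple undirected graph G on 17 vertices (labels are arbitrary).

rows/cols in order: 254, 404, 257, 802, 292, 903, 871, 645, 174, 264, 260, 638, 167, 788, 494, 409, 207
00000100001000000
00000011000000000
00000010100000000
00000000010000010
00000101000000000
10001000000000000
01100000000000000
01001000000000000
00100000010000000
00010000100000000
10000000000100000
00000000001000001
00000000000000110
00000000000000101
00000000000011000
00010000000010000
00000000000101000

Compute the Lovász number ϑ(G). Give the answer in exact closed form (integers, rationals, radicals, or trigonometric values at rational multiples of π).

deg(207) = 2; N(207) = {638, 788}.
Vertex 167 has 2 neighbors: 494, 409.
N(788) = {494, 207}, |N(788)| = 2.
deg(257) = 2; N(257) = {871, 174}.
17-vertex 2-regular graph: the odd cycle C_{17}.
spec(A) ≈ [2.0, 1.86494, 1.47802, 0.89148, 0.18454, -0.54733, -1.20527, -1.70043, -1.96595] (distinct, 5 d.p.).
Lovász (edge-transitive): ϑ = −17·(-2*cos(pi/17))/((2)−(-2*cos(pi/17))) = 17*cos(pi/17)/(cos(pi/17) + 1).
≈ 8.4270143 (to 7 d.p.).
Sandwich: α(G)=8 ≤ ϑ(G)=17*cos(pi/17)/(cos(pi/17) + 1) ≤ χ(Ḡ)=9 (both strict).

17*cos(pi/17)/(cos(pi/17) + 1)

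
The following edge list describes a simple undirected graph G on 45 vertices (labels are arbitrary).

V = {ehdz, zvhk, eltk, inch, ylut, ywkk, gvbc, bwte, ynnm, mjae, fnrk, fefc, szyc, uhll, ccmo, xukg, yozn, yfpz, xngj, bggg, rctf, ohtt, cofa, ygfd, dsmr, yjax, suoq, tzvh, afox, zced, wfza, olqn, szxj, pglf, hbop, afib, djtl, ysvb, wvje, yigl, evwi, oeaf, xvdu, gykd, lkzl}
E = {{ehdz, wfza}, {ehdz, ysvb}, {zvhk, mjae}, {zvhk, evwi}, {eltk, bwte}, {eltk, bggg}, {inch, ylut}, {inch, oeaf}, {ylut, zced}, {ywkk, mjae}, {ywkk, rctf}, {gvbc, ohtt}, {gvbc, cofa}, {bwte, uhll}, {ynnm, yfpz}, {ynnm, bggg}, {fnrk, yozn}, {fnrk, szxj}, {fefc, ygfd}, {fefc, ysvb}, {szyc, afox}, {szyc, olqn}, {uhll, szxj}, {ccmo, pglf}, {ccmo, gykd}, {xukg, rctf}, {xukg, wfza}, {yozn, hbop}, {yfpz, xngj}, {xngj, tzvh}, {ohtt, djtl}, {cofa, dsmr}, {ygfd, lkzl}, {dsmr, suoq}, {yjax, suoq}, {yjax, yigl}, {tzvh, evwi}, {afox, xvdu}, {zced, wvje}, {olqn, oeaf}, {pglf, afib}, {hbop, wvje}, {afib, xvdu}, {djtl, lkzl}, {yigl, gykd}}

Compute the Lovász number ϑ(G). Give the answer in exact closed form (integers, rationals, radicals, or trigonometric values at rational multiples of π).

45*cos(pi/45)/(cos(pi/45) + 1)

deg(afib) = 2; N(afib) = {pglf, xvdu}.
N(olqn) = {szyc, oeaf}, |N(olqn)| = 2.
Vertex szyc has 2 neighbors: afox, olqn.
Vertex dsmr has 2 neighbors: cofa, suoq.
Regular of degree 2 on 45 vertices: the odd cycle C_{45}.
Distinct eigenvalues (to 3 d.p.): [2.0, 1.981, 1.923, 1.827, 1.696, 1.532, 1.338, 1.118, 0.877, 0.618, 0.347, 0.07, -0.209, -0.484, -0.749, -1.0, -1.231, -1.439, -1.618, -1.766, -1.879, -1.956, -1.995].
λ_max=2, λ_min=-2*cos(pi/45); ϑ = −45·λ_min/(λ_max−λ_min) = 45*cos(pi/45)/(cos(pi/45) + 1).
≈ 22.472562 (to 6 d.p.).
α=22, χ(Ḡ)=23; ϑ=45*cos(pi/45)/(cos(pi/45) + 1) lies between (both strict).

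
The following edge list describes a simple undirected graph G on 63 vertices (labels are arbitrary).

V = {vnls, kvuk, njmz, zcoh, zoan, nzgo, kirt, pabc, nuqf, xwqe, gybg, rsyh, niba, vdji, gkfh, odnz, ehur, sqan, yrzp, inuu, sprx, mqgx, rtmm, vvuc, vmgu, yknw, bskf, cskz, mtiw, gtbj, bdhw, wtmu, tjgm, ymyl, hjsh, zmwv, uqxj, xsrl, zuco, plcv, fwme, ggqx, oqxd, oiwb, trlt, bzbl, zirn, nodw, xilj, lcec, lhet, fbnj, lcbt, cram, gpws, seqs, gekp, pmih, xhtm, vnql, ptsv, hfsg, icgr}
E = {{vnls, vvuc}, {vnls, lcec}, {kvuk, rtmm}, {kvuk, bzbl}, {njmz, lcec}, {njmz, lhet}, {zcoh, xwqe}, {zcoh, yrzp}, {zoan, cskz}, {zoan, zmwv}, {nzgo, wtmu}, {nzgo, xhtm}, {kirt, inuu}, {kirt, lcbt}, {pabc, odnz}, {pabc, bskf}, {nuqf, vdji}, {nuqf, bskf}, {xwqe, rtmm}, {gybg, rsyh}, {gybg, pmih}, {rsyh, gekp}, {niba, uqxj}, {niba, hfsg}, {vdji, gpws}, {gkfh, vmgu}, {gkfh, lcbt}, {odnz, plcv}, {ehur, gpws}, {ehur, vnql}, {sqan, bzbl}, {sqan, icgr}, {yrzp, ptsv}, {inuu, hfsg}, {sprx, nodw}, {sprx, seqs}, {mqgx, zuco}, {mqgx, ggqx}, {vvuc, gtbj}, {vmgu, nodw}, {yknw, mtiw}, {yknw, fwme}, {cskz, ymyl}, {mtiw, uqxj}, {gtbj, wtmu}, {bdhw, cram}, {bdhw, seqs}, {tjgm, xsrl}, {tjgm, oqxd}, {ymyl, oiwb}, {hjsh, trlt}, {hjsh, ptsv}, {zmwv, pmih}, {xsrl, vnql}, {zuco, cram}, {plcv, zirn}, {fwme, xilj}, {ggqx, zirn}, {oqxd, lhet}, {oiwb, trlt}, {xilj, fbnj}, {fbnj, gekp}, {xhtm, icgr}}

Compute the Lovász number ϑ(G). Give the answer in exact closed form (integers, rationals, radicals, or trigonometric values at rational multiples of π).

63*cos(pi/63)/(cos(pi/63) + 1)

N(vvuc) = {vnls, gtbj}, |N(vvuc)| = 2.
deg(mqgx) = 2; N(mqgx) = {zuco, ggqx}.
deg(zcoh) = 2; N(zcoh) = {xwqe, yrzp}.
Vertex niba has 2 neighbors: uqxj, hfsg.
deg(v) = 2 for all v (|V|=63); this is C_{63}, the 63-cycle.
The 32 distinct eigenvalues: [2.0, 1.9901, 1.9603, 1.9111, 1.843, 1.7564, 1.6525, 1.5321, 1.3965, 1.247, 1.0851, 0.9124, 0.7307, 0.5417, 0.3473, 0.1495, -0.0499, -0.2487, -0.445, -0.637, -0.8226, -1.0, -1.1675, -1.3234, -1.4661, -1.5943, -1.7066, -1.8019, -1.8794, -1.9382, -1.9777, -1.9975].
−63·(-2*cos(pi/63)) / ((2)−(-2*cos(pi/63))) = 63*cos(pi/63)/(cos(pi/63) + 1) = ϑ(G).
= 31.4804… (decimal).
α=31, χ(Ḡ)=32; ϑ=63*cos(pi/63)/(cos(pi/63) + 1) lies between (both strict).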